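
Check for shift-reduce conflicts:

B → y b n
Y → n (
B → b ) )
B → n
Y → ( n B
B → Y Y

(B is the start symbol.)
Augment with B' → B and build the canonical LR(0) collection (I0 = CLOSURE({[B' → . B]}), then GOTO on every symbol after a dot until no new states appear). It has 16 states:
  I0: { [B → . Y Y], [B → . b ) )], [B → . n], [B → . y b n], [B' → . B], [Y → . ( n B], [Y → . n (] }  — shift
  I1: { [Y → ( . n B] }  — shift
  I2: { [B' → B .] }  — accept
  I3: { [B → Y . Y], [Y → . ( n B], [Y → . n (] }  — shift
  I4: { [B → b . ) )] }  — shift
  I5: { [B → n .], [Y → n . (] }  — shift, reduce
  I6: { [B → y . b n] }  — shift
  I7: { [B → y b . n] }  — shift
  I8: { [B → y b n .] }  — reduce
  I9: { [Y → n ( .] }  — reduce
  I10: { [B → b ) . )] }  — shift
  I11: { [B → b ) ) .] }  — reduce
  I12: { [B → Y Y .] }  — reduce
  I13: { [Y → n . (] }  — shift
  I14: { [B → . Y Y], [B → . b ) )], [B → . n], [B → . y b n], [Y → ( n . B], [Y → . ( n B], [Y → . n (] }  — shift
  I15: { [Y → ( n B .] }  — reduce

I5 contains reduce item [B → n .] and shift item [Y → n . (] — shift-reduce conflict.

Answer: Yes — I5: [B → n .] vs [Y → n . (]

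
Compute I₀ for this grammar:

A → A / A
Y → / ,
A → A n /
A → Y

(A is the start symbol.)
First, augment the grammar with A' → A
I₀ = CLOSURE({ [A' → . A] }):
  [A' → . A] has the dot before A: add [A → . A / A], [A → . A n /], [A → . Y]
  [A → . Y] has the dot before Y: add [Y → . / ,]
No further items can be added.

I₀ = { [A → . A / A], [A → . A n /], [A → . Y], [A' → . A], [Y → . / ,] }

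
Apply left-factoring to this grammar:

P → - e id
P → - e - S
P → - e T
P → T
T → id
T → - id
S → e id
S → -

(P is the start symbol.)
P → - e P'
P' → id
P' → - S
P' → T
P → T
T → id
T → - id
S → e id
S → -

Left-factoring transforms A → αβ₁ | αβ₂ into A → αA' and A' → β₁ | β₂
(α is the longest common prefix among the alternatives). Repeat until
no nonterminal has two alternatives with a common prefix.

Round 1: P has alternatives sharing prefix '- e'. Introduce P': P → - e P'
  Add: P' → id
  Add: P' → - S
  Add: P' → T

No remaining common prefixes — done.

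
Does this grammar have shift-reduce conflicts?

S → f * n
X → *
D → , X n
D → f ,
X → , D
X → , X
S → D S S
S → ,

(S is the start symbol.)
A shift-reduce conflict occurs when an LR(0) state has both:
  - a complete (reduce) item [A → α .] (dot at the end), and
  - a shift item [B → β . c γ] (dot before a terminal).

Augment with S' → S and build the canonical LR(0) collection (I0 = CLOSURE({[S' → . S]}), then GOTO on every symbol after a dot until no new states appear). It has 19 states:
  I0: { [D → . , X n], [D → . f ,], [S → . ,], [S → . D S S], [S → . f * n], [S' → . S] }  — shift
  I1: { [D → , . X n], [S → , .], [X → . *], [X → . , D], [X → . , X] }  — shift, reduce
  I2: { [D → . , X n], [D → . f ,], [S → . ,], [S → . D S S], [S → . f * n], [S → D . S S] }  — shift
  I3: { [S' → S .] }  — accept
  I4: { [D → f . ,], [S → f . * n] }  — shift
  I5: { [S → f * . n] }  — shift
  I6: { [D → f , .] }  — reduce
  I7: { [S → f * n .] }  — reduce
  I8: { [D → . , X n], [D → . f ,], [S → . ,], [S → . D S S], [S → . f * n], [S → D S . S] }  — shift
  I9: { [S → D S S .] }  — reduce
  I10: { [X → * .] }  — reduce
  I11: { [D → . , X n], [D → . f ,], [X → , . D], [X → , . X], [X → . *], [X → . , D], [X → . , X] }  — shift
  I12: { [D → , X . n] }  — shift
  I13: { [D → , X n .] }  — reduce
  I14: { [D → , . X n], [D → . , X n], [D → . f ,], [X → , . D], [X → , . X], [X → . *], [X → . , D], [X → . , X] }  — shift
  I15: { [X → , D .] }  — reduce
  I16: { [X → , X .] }  — reduce
  I17: { [D → f . ,] }  — shift
  I18: { [D → , X . n], [X → , X .] }  — shift, reduce

I1 contains reduce item [S → , .] and shift items [X → . *], [X → . , D], [X → . , X] — shift-reduce conflict.
I18 contains reduce item [X → , X .] and shift item [D → , X . n] — shift-reduce conflict.

Answer: Yes — I1: [S → , .] vs [X → . *]; I18: [X → , X .] vs [D → , X . n]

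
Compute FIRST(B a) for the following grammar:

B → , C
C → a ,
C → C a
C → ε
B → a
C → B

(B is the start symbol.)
FIRST sets of the non-terminals involved (from the grammar, by fixed-point iteration):
  FIRST(B) = { ',', 'a' }

To compute FIRST(B a), process the symbols left to right:
Symbol B is a non-terminal. Add FIRST(B) \ {ε} = { ',', 'a' }
B is not nullable (ε ∉ FIRST(B)), so stop here.
FIRST(B a) = { ',', 'a' }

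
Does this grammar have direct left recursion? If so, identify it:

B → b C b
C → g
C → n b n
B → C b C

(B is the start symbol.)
No direct left recursion

Direct left recursion occurs when N → N α for some non-terminal N (the right-hand side begins with the left-hand side itself).

B → b C b: starts with b
C → g: starts with g
C → n b n: starts with n
B → C b C: starts with C

No direct left recursion found.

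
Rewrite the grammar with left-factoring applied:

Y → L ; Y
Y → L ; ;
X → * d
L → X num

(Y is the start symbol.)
Left-factoring transforms A → αβ₁ | αβ₂ into A → αA' and A' → β₁ | β₂
(α is the longest common prefix among the alternatives). Repeat until
no nonterminal has two alternatives with a common prefix.

Round 1: Y has alternatives sharing prefix 'L ;'. Introduce Y': Y → L ; Y'
  Add: Y' → Y
  Add: Y' → ;

No remaining common prefixes — done.

Resulting grammar:
Y → L ; Y'
Y' → Y
Y' → ;
X → * d
L → X num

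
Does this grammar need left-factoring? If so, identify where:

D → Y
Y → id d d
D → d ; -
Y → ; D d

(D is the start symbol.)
Left-factoring is needed when two productions for the same non-terminal
share a common prefix on the right-hand side.

Productions for D:
  D → Y
  D → d ; -
Productions for Y:
  Y → id d d
  Y → ; D d

No common prefixes found.

Answer: No, left-factoring is not needed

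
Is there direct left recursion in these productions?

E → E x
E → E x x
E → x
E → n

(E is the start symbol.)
Yes, E is left-recursive

E → E x: LEFT RECURSIVE (starts with E)
E → E x x: LEFT RECURSIVE (starts with E)
E → x: starts with x
E → n: starts with n

The grammar has direct left recursion on: E.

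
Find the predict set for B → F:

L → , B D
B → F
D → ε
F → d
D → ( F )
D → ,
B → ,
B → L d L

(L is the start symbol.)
{ 'd' }

PREDICT(B → F) = (FIRST(RHS) \ {ε}) ∪ (FOLLOW(B) if ε ∈ FIRST(RHS), i.e. RHS ⇒* ε)
FIRST(F) = { 'd' }
FIRST(F) = { 'd' }
ε ∉ FIRST(F), so FOLLOW(B) is not added.
PREDICT(B → F) = { 'd' }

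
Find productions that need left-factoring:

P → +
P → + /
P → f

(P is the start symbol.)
Left-factoring is needed when two productions for the same non-terminal
share a common prefix on the right-hand side.

Productions for P:
  P → +
  P → + /
  P → f

Found common prefix '+' in productions for P

Answer: Yes, P has productions with common prefix '+'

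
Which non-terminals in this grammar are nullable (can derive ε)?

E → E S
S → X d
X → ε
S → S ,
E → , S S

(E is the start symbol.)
{ 'X' }

ε-productions: X → ε
So X is immediately nullable.
No further non-terminal can be added: every production for the remaining non-terminals contains a terminal or a non-nullable non-terminal.
Nullable = { 'X' }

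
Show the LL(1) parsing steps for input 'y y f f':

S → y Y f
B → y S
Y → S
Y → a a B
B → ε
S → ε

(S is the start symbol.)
LL(1) parsing maintains a stack (initially the start symbol over $) and the input. At each step: if the stack top is a terminal, match it against the current input token; if it is a non-terminal N, replace it with the RHS of M[N, lookahead] (the unique production whose predict set contains the lookahead).

Stack is shown with the top on the left.

Stack      Input      Action
----------------------------
S $        y y f f $  output S → y Y f
y Y f $    y y f f $  match 'y'
Y f $      y f f $    output Y → S
S f $      y f f $    output S → y Y f
y Y f f $  y f f $    match 'y'
Y f f $    f f $      output Y → S
S f f $    f f $      output S → ε
f f $      f f $      match 'f'
f $        f $        match 'f'
$          $          accept

The string is accepted.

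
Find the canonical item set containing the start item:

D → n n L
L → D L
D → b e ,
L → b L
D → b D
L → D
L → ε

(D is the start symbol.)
First, augment the grammar with D' → D
I₀ = CLOSURE({ [D' → . D] }):
  [D' → . D] has the dot before D: add [D → . n n L], [D → . b e ,], [D → . b D]
No further items can be added.

I₀ = { [D → . b D], [D → . b e ,], [D → . n n L], [D' → . D] }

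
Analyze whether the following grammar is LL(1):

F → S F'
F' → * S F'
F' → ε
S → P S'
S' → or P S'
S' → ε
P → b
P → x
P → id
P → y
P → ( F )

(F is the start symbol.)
A grammar is LL(1) if for each non-terminal N with multiple productions, the predict sets of those productions are pairwise disjoint, where PREDICT(N → α) = (FIRST(α) \ {ε}) ∪ (FOLLOW(N) if α ⇒* ε).

Relevant sets:
  FOLLOW(F') = { $, ')' }
  FOLLOW(S') = { $, ')', '*' }

For F':
  PREDICT(F' → '*' S F') = { '*' }
  PREDICT(F' → ε) = { $, ')' }
For S':
  PREDICT(S' → or P S') = { 'or' }
  PREDICT(S' → ε) = { $, ')', '*' }
For P:
  PREDICT(P → b) = { 'b' }
  PREDICT(P → x) = { 'x' }
  PREDICT(P → id) = { 'id' }
  PREDICT(P → y) = { 'y' }
  PREDICT(P → '(' F ')') = { '(' }
F, S have a single production, so nothing to check there.

All predict sets are disjoint. The grammar IS LL(1).

Answer: Yes, the grammar is LL(1).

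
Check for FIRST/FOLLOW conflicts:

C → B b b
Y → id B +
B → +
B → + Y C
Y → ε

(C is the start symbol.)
No FIRST/FOLLOW conflicts.

Nullable non-terminals: Y.

Y: nullable alternative(s) Y → ε; FOLLOW(Y) = { '+' }
  Y → id B +: FIRST \ {ε} = { 'id' } — disjoint from FOLLOW(Y)
  Y → ε: FIRST \ {ε} = { } — this is the only nullable alternative, skip

B, C have no nullable alternative, so no FIRST/FOLLOW check is needed there.

No FIRST/FOLLOW conflicts found.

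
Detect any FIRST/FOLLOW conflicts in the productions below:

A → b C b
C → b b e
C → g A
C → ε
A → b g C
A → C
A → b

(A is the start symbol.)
A FIRST/FOLLOW conflict occurs when a non-terminal N has a nullable alternative N → β (β ⇒* ε) and another alternative N → α with FIRST(α) ∩ FOLLOW(N) ≠ ∅: on such a lookahead the parser cannot decide between expanding α and letting N vanish via β.

Nullable non-terminals: A, C.
FIRST sets used below: FIRST(C) = { 'b', 'g', ε }

A: nullable alternative(s) A → C; FOLLOW(A) = { $, 'b' }
  A → b C b: FIRST \ {ε} = { 'b' } — overlaps FOLLOW(A) on { 'b' }: CONFLICT
  A → b g C: FIRST \ {ε} = { 'b' } — overlaps FOLLOW(A) on { 'b' }: CONFLICT
  A → C: FIRST \ {ε} = { 'b', 'g' } — this is the only nullable alternative, skip
  A → b: FIRST \ {ε} = { 'b' } — overlaps FOLLOW(A) on { 'b' }: CONFLICT

C: nullable alternative(s) C → ε; FOLLOW(C) = { $, 'b' }
  C → b b e: FIRST \ {ε} = { 'b' } — overlaps FOLLOW(C) on { 'b' }: CONFLICT
  C → g A: FIRST \ {ε} = { 'g' } — disjoint from FOLLOW(C)
  C → ε: FIRST \ {ε} = { } — this is the only nullable alternative, skip

So the grammar has 4 FIRST/FOLLOW conflicts (marked CONFLICT above).

Answer: Yes. A → b C b with FOLLOW(A) on { 'b' }; A → b g C with FOLLOW(A) on { 'b' }; A → b with FOLLOW(A) on { 'b' }; C → b b e with FOLLOW(C) on { 'b' }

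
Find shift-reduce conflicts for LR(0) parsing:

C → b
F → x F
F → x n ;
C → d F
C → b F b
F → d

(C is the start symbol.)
A shift-reduce conflict occurs when an LR(0) state has both:
  - a complete (reduce) item [A → α .] (dot at the end), and
  - a shift item [B → β . c γ] (dot before a terminal).

Augment with C' → C and build the canonical LR(0) collection (I0 = CLOSURE({[C' → . C]}), then GOTO on every symbol after a dot until no new states appear). It has 12 states:
  I0: { [C → . b F b], [C → . b], [C → . d F], [C' → . C] }  — shift
  I1: { [C' → C .] }  — accept
  I2: { [C → b . F b], [C → b .], [F → . d], [F → . x F], [F → . x n ;] }  — shift, reduce
  I3: { [C → d . F], [F → . d], [F → . x F], [F → . x n ;] }  — shift
  I4: { [C → d F .] }  — reduce
  I5: { [F → d .] }  — reduce
  I6: { [F → . d], [F → . x F], [F → . x n ;], [F → x . F], [F → x . n ;] }  — shift
  I7: { [F → x F .] }  — reduce
  I8: { [F → x n . ;] }  — shift
  I9: { [F → x n ; .] }  — reduce
  I10: { [C → b F . b] }  — shift
  I11: { [C → b F b .] }  — reduce

I2 contains reduce item [C → b .] and shift items [F → . d], [F → . x F], [F → . x n ;] — shift-reduce conflict.

Answer: Yes — I2: [C → b .] vs [F → . d]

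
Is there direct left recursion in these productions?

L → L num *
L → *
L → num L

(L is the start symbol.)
Yes, L is left-recursive

L → L num *: LEFT RECURSIVE (starts with L)
L → *: starts with '*'
L → num L: starts with num

The grammar has direct left recursion on: L.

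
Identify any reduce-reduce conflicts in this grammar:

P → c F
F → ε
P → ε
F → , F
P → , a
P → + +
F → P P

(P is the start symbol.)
A reduce-reduce conflict occurs when an LR(0) state has two complete items [A → α .] and [B → β .] — both call for a reduction, and with no lookahead the parser cannot choose between them.

Augment with P' → P and build the canonical LR(0) collection (I0 = CLOSURE({[P' → . P]}), then GOTO on every symbol after a dot until no new states appear). It has 12 states:
  I0: { [P → . + +], [P → . , a], [P → . c F], [P → .], [P' → . P] }  — shift, reduce
  I1: { [P → + . +] }  — shift
  I2: { [P → , . a] }  — shift
  I3: { [P' → P .] }  — accept
  I4: { [F → . , F], [F → . P P], [F → .], [P → . + +], [P → . , a], [P → . c F], [P → .], [P → c . F] }  — shift, 2 reduces
  I5: { [F → , . F], [F → . , F], [F → . P P], [F → .], [P → , . a], [P → . + +], [P → . , a], [P → . c F], [P → .] }  — shift, 2 reduces
  I6: { [P → c F .] }  — reduce
  I7: { [F → P . P], [P → . + +], [P → . , a], [P → . c F], [P → .] }  — shift, reduce
  I8: { [F → P P .] }  — reduce
  I9: { [F → , F .] }  — reduce
  I10: { [P → , a .] }  — reduce
  I11: { [P → + + .] }  — reduce

I4 contains complete items [F → .], [P → .] — reduce-reduce conflict.
I5 contains complete items [F → .], [P → .] — reduce-reduce conflict.

Answer: Yes — I4: [F → .] vs [P → .]; I5: [F → .] vs [P → .]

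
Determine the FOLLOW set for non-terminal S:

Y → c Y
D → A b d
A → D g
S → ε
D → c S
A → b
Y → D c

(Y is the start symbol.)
{ 'c', 'g' }

In D → c S: S is at the end, add FOLLOW(D)

The FOLLOW sets referred to above (computed the same way, to a fixed point):
  FOLLOW(D) = { 'c', 'g' }

Taking the union: FOLLOW(S) = { 'c', 'g' }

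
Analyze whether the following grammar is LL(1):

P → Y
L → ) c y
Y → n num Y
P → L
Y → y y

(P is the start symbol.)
A grammar is LL(1) if for each non-terminal N with multiple productions, the predict sets of those productions are pairwise disjoint, where PREDICT(N → α) = (FIRST(α) \ {ε}) ∪ (FOLLOW(N) if α ⇒* ε).

Relevant sets:
  FIRST(Y) = { 'n', 'y' }
  FIRST(L) = { ')' }

For P:
  PREDICT(P → Y) = { 'n', 'y' }
  PREDICT(P → L) = { ')' }
For Y:
  PREDICT(Y → n num Y) = { 'n' }
  PREDICT(Y → y y) = { 'y' }
L has a single production, so nothing to check there.

All predict sets are disjoint. The grammar IS LL(1).

Answer: Yes, the grammar is LL(1).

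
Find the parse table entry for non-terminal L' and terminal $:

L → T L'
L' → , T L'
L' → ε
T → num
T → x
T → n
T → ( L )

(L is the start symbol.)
To find M[L', $], we find productions for L' where $ is in the predict set (PREDICT(N → α) = (FIRST(α) \ {ε}) ∪ (FOLLOW(N) if α ⇒* ε)).

Relevant sets:
  FOLLOW(L') = { $, ')' }

L' → , T L': PREDICT = { ',' }
L' → ε: PREDICT = { $, ')' }
  $ is in predict set, so this production goes in M[L', $]

M[L', $] = L' → ε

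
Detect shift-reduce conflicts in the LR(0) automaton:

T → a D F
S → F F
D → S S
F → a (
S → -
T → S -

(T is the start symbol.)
No shift-reduce conflicts

Augment with T' → T and build the canonical LR(0) collection (I0 = CLOSURE({[T' → . T]}), then GOTO on every symbol after a dot until no new states appear). It has 14 states:
  I0: { [F → . a (], [S → . -], [S → . F F], [T → . S -], [T → . a D F], [T' → . T] }  — shift
  I1: { [S → - .] }  — reduce
  I2: { [F → . a (], [S → F . F] }  — shift
  I3: { [T → S . -] }  — shift
  I4: { [T' → T .] }  — accept
  I5: { [D → . S S], [F → . a (], [F → a . (], [S → . -], [S → . F F], [T → a . D F] }  — shift
  I6: { [F → a ( .] }  — reduce
  I7: { [F → . a (], [T → a D . F] }  — shift
  I8: { [D → S . S], [F → . a (], [S → . -], [S → . F F] }  — shift
  I9: { [F → a . (] }  — shift
  I10: { [D → S S .] }  — reduce
  I11: { [T → a D F .] }  — reduce
  I12: { [T → S - .] }  — reduce
  I13: { [S → F F .] }  — reduce

No state contains both a complete item and a shift item.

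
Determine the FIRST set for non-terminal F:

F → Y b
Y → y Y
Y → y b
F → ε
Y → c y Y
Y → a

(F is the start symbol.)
{ 'a', 'c', 'y', ε }

To compute FIRST(F), examine every production with F on the left-hand side, reading each right-hand side left to right until a non-nullable symbol is reached.

FIRST sets of the other non-terminals involved (by the same procedure, iterated to a fixed point):
  FIRST(Y) = { 'a', 'c', 'y' }

From F → Y b:
  - Y is a non-terminal: add FIRST(Y) \ {ε} = { 'a', 'c', 'y' }
    Y is not nullable, so stop
From F → ε:
  - ε-production, so ε ∈ FIRST(F)

Collecting: FIRST(F) = { 'a', 'c', 'y', ε }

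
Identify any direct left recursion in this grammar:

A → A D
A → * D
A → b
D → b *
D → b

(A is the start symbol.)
A → A D: LEFT RECURSIVE (starts with A)
A → * D: starts with '*'
A → b: starts with b
D → b *: starts with b
D → b: starts with b

The grammar has direct left recursion on: A.

Answer: Yes, A is left-recursive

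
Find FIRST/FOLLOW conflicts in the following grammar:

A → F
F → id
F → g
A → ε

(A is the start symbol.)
No FIRST/FOLLOW conflicts.

Nullable non-terminals: A.
FIRST sets used below: FIRST(F) = { 'g', 'id' }

A: nullable alternative(s) A → ε; FOLLOW(A) = { $ }
  A → F: FIRST \ {ε} = { 'g', 'id' } — disjoint from FOLLOW(A)
  A → ε: FIRST \ {ε} = { } — this is the only nullable alternative, skip

F has no nullable alternative, so no FIRST/FOLLOW check is needed there.

No FIRST/FOLLOW conflicts found.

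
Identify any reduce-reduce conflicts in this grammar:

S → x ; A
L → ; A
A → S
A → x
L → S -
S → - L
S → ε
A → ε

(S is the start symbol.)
A reduce-reduce conflict occurs when an LR(0) state has two complete items [A → α .] and [B → β .] — both call for a reduction, and with no lookahead the parser cannot choose between them.

Augment with S' → S and build the canonical LR(0) collection (I0 = CLOSURE({[S' → . S]}), then GOTO on every symbol after a dot until no new states appear). It has 13 states:
  I0: { [S → . - L], [S → . x ; A], [S → .], [S' → . S] }  — shift, reduce
  I1: { [L → . ; A], [L → . S -], [S → - . L], [S → . - L], [S → . x ; A], [S → .] }  — shift, reduce
  I2: { [S' → S .] }  — accept
  I3: { [S → x . ; A] }  — shift
  I4: { [A → . S], [A → . x], [A → .], [S → . - L], [S → . x ; A], [S → .], [S → x ; . A] }  — shift, 2 reduces
  I5: { [S → x ; A .] }  — reduce
  I6: { [A → S .] }  — reduce
  I7: { [A → x .], [S → x . ; A] }  — shift, reduce
  I8: { [A → . S], [A → . x], [A → .], [L → ; . A], [S → . - L], [S → . x ; A], [S → .] }  — shift, 2 reduces
  I9: { [S → - L .] }  — reduce
  I10: { [L → S . -] }  — shift
  I11: { [L → S - .] }  — reduce
  I12: { [L → ; A .] }  — reduce

I4 contains complete items [A → .], [S → .] — reduce-reduce conflict.
I8 contains complete items [A → .], [S → .] — reduce-reduce conflict.

Answer: Yes — I4: [A → .] vs [S → .]; I8: [A → .] vs [S → .]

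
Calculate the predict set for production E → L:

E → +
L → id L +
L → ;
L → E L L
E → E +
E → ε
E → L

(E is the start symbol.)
{ '+', ';', 'id' }

PREDICT(E → L) = (FIRST(RHS) \ {ε}) ∪ (FOLLOW(E) if ε ∈ FIRST(RHS), i.e. RHS ⇒* ε)
FIRST(L) = { '+', ';', 'id' }
FIRST(L) = { '+', ';', 'id' }
ε ∉ FIRST(L), so FOLLOW(E) is not added.
PREDICT(E → L) = { '+', ';', 'id' }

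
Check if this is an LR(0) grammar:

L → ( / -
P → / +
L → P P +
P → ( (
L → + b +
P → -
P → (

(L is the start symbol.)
No. Shift-reduce conflict between [P → ( .] and [L → ( . / -]

A grammar is LR(0) if no state in the canonical LR(0) collection has:
  - both a shift item (dot before a terminal) and a complete item (shift-reduce conflict), or
  - two or more complete items (reduce-reduce conflict; the accept item [L' → L .] counts as a complete item here).

Augment with L' → L and build the canonical LR(0) collection (I0 = CLOSURE({[L' → . L]}), then GOTO on every symbol after a dot until no new states appear). It has 16 states:
  I0: { [L → . ( / -], [L → . + b +], [L → . P P +], [L' → . L], [P → . ( (], [P → . (], [P → . -], [P → . / +] }  — shift
  I1: { [L → ( . / -], [P → ( . (], [P → ( .] }  — shift, reduce
  I2: { [L → + . b +] }  — shift
  I3: { [P → - .] }  — reduce
  I4: { [P → / . +] }  — shift
  I5: { [L' → L .] }  — accept
  I6: { [L → P . P +], [P → . ( (], [P → . (], [P → . -], [P → . / +] }  — shift
  I7: { [P → ( . (], [P → ( .] }  — shift, reduce
  I8: { [L → P P . +] }  — shift
  I9: { [L → P P + .] }  — reduce
  I10: { [P → ( ( .] }  — reduce
  I11: { [P → / + .] }  — reduce
  I12: { [L → + b . +] }  — shift
  I13: { [L → + b + .] }  — reduce
  I14: { [L → ( / . -] }  — shift
  I15: { [L → ( / - .] }  — reduce

Conflict in state I1:
  Shift-reduce conflict between [P → ( .] and [L → ( . / -]
So the grammar is NOT LR(0).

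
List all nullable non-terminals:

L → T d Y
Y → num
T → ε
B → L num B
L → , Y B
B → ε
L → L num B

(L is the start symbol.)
{ 'B', 'T' }

ε-productions: T → ε, B → ε
So T, B are immediately nullable.
No further non-terminal can be added: every production for the remaining non-terminals contains a terminal or a non-nullable non-terminal.
Nullable = { 'B', 'T' }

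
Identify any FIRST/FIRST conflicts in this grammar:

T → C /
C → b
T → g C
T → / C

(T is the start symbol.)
No FIRST/FIRST conflicts.

FIRST sets of the non-terminals at (or reachable through a nullable prefix from) the front of some alternative:
  FIRST(C) = { 'b' }

Productions for T:
  T → C /: FIRST = { 'b' }
  T → g C: FIRST = { 'g' }
  T → / C: FIRST = { '/' }
C has only one production, so no FIRST/FIRST conflict is possible there.

All alternatives of each non-terminal have pairwise disjoint FIRST sets.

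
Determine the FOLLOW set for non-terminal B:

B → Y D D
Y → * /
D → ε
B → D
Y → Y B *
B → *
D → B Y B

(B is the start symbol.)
B is the start symbol, so $ ∈ FOLLOW(B).
In Y → Y B *: B is followed by '*', add FIRST('*') \ {ε} = { '*' }
In D → B Y B: B is followed by Y B, add FIRST(Y B) \ {ε} = { '*' }
In D → B Y B: B is at the end, add FOLLOW(D)

The FOLLOW sets referred to above (computed the same way, to a fixed point):
  FOLLOW(D) = { $, '*' }

Taking the union: FOLLOW(B) = { $, '*' }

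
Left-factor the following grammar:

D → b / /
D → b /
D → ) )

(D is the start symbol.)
Left-factoring transforms A → αβ₁ | αβ₂ into A → αA' and A' → β₁ | β₂
(α is the longest common prefix among the alternatives). Repeat until
no nonterminal has two alternatives with a common prefix.

Round 1: D has alternatives sharing prefix 'b /'. Introduce D': D → b / D'
  Add: D' → /
  Add: D' → ε

No remaining common prefixes — done.

Resulting grammar:
D → b / D'
D' → /
D' → ε
D → ) )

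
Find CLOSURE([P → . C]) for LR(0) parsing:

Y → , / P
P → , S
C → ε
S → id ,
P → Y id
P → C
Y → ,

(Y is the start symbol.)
Start with: [P → . C]
  [P → . C] has the dot before C: add [C → .]
No further items can be added.

CLOSURE = { [C → .], [P → . C] }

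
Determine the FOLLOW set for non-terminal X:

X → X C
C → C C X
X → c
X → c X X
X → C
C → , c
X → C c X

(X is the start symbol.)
To compute FOLLOW(X), find every occurrence of X on a right-hand side N → α X β: add FIRST(β) \ {ε}, and if β is empty or nullable also add FOLLOW(N). Iterate to a fixed point.

X is the start symbol, so $ ∈ FOLLOW(X).
In X → X C: X is followed by C, add FIRST(C) \ {ε} = { ',' }
In C → C C X: X is at the end, add FOLLOW(C)
In X → c X X: X is followed by X, add FIRST(X) \ {ε} = { ',', 'c' }
In X → c X X: X is at the end; this adds FOLLOW(X) to itself — nothing new
In X → C c X: X is at the end; this adds FOLLOW(X) to itself — nothing new

The FOLLOW sets referred to above (computed the same way, to a fixed point):
  FOLLOW(C) = { $, ',', 'c' }

Taking the union: FOLLOW(X) = { $, ',', 'c' }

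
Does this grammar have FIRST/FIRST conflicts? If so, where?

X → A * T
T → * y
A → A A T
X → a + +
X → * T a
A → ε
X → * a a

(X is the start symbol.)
Yes. X → A '*' T / X → '*' T a on { '*' }; X → A '*' T / X → '*' a a on { '*' }; X → '*' T a / X → '*' a a on { '*' }

FIRST sets of the non-terminals at (or reachable through a nullable prefix from) the front of some alternative:
  FIRST(A) = { '*', ε }
  FIRST(T) = { '*' }

Productions for X:
  X → A * T: FIRST = { '*' }
  X → a + +: FIRST = { 'a' }
  X → * T a: FIRST = { '*' }
  X → * a a: FIRST = { '*' }
Productions for A:
  A → A A T: FIRST = { '*' }
  A → ε: FIRST = { ε }
T has only one production, so no FIRST/FIRST conflict is possible there.

Conflict for X: X → A * T and X → * T a
  Overlap: { '*' }
Conflict for X: X → A * T and X → * a a
  Overlap: { '*' }
Conflict for X: X → * T a and X → * a a
  Overlap: { '*' }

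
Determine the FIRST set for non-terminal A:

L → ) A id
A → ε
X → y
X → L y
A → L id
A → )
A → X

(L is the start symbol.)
FIRST sets of the other non-terminals involved (by the same procedure, iterated to a fixed point):
  FIRST(L) = { ')' }
  FIRST(X) = { ')', 'y' }

From A → ε:
  - ε-production, so ε ∈ FIRST(A)
From A → L id:
  - L is a non-terminal: add FIRST(L) \ {ε} = { ')' }
    L is not nullable, so stop
From A → ):
  - ')' is a terminal: add ')' and stop
From A → X:
  - X is a non-terminal: add FIRST(X) \ {ε} = { ')', 'y' }
    X is not nullable, so stop

Collecting: FIRST(A) = { ')', 'y', ε }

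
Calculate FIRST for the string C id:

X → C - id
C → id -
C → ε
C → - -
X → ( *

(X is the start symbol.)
FIRST sets of the non-terminals involved (from the grammar, by fixed-point iteration):
  FIRST(C) = { '-', 'id', ε }

To compute FIRST(C id), process the symbols left to right:
Symbol C is a non-terminal. Add FIRST(C) \ {ε} = { '-', 'id' }
C is nullable (ε ∈ FIRST(C)), continue to the next symbol.
Symbol id is a terminal. Add 'id' and stop.
FIRST(C id) = { '-', 'id' }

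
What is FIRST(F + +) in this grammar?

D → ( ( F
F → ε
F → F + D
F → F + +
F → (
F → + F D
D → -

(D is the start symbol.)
FIRST sets of the non-terminals involved (from the grammar, by fixed-point iteration):
  FIRST(F) = { '(', '+', ε }

To compute FIRST(F + +), process the symbols left to right:
Symbol F is a non-terminal. Add FIRST(F) \ {ε} = { '(', '+' }
F is nullable (ε ∈ FIRST(F)), continue to the next symbol.
Symbol + is a terminal. Add '+' and stop.
FIRST(F + +) = { '(', '+' }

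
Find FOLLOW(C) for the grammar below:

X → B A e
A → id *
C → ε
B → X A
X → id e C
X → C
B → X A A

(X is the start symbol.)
{ $, 'id' }

In X → id e C: C is at the end, add FOLLOW(X)
In X → C: C is at the end, add FOLLOW(X)

The FOLLOW sets referred to above (computed the same way, to a fixed point):
  FOLLOW(X) = { $, 'id' }

Taking the union: FOLLOW(C) = { $, 'id' }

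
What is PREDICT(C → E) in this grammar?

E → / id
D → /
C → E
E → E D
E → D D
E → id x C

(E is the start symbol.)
PREDICT(C → E) = (FIRST(RHS) \ {ε}) ∪ (FOLLOW(C) if ε ∈ FIRST(RHS), i.e. RHS ⇒* ε)
FIRST(E) = { '/', 'id' }
FIRST(E) = { '/', 'id' }
ε ∉ FIRST(E), so FOLLOW(C) is not added.
PREDICT(C → E) = { '/', 'id' }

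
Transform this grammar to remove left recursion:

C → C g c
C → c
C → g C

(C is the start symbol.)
C is directly left-recursive. The standard transformation for
  A → A α₁ | ... | A α_m | β₁ | ... | β_n
is
  A  → β₁ A' | ... | β_n A'
  A' → α₁ A' | ... | α_m A' | ε

C → c becomes C → c C'
C → g C becomes C → g C C'
C → C g c becomes C' → g c C'
Add C' → ε

Resulting grammar:
C → c C'
C → g C C'
C' → g c C'
C' → ε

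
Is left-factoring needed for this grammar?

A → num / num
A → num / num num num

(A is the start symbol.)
Yes, A has productions with common prefix 'num / num'

Left-factoring is needed when two productions for the same non-terminal
share a common prefix on the right-hand side.

Productions for A:
  A → num / num
  A → num / num num num

Found common prefix 'num / num' in productions for A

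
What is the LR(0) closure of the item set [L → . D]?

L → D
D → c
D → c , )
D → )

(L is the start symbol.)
{ [D → . )], [D → . c , )], [D → . c], [L → . D] }

To compute CLOSURE, for each item [A → α.Bβ] where B is a non-terminal, add [B → .γ] for all productions B → γ; repeat for the newly added items until nothing changes.

Start with: [L → . D]
  [L → . D] has the dot before D: add [D → . c], [D → . c , )], [D → . )]
No further items can be added.

CLOSURE = { [D → . )], [D → . c , )], [D → . c], [L → . D] }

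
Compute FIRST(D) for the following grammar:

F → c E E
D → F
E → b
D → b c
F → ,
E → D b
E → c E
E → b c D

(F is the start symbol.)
{ ',', 'b', 'c' }

FIRST sets of the other non-terminals involved (by the same procedure, iterated to a fixed point):
  FIRST(F) = { ',', 'c' }

From D → F:
  - F is a non-terminal: add FIRST(F) \ {ε} = { ',', 'c' }
    F is not nullable, so stop
From D → b c:
  - b is a terminal: add 'b' and stop

Collecting: FIRST(D) = { ',', 'b', 'c' }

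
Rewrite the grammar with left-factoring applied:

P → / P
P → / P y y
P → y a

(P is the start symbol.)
P → / P P'
P' → ε
P' → y y
P → y a

Left-factoring transforms A → αβ₁ | αβ₂ into A → αA' and A' → β₁ | β₂
(α is the longest common prefix among the alternatives). Repeat until
no nonterminal has two alternatives with a common prefix.

Round 1: P has alternatives sharing prefix '/ P'. Introduce P': P → / P P'
  Add: P' → ε
  Add: P' → y y

No remaining common prefixes — done.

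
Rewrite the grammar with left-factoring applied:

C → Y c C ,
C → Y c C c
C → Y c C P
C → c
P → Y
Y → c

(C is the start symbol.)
C → Y c C C'
C' → ,
C' → c
C' → P
C → c
P → Y
Y → c

Left-factoring transforms A → αβ₁ | αβ₂ into A → αA' and A' → β₁ | β₂
(α is the longest common prefix among the alternatives). Repeat until
no nonterminal has two alternatives with a common prefix.

Round 1: C has alternatives sharing prefix 'Y c C'. Introduce C': C → Y c C C'
  Add: C' → ,
  Add: C' → c
  Add: C' → P

No remaining common prefixes — done.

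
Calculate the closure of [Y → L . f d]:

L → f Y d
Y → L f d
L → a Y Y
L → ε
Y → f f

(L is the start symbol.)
Start with: [Y → L . f d]
The dot precedes the terminal f, so nothing is added.

CLOSURE = { [Y → L . f d] }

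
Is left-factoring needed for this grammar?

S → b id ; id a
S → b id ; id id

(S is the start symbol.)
Left-factoring is needed when two productions for the same non-terminal
share a common prefix on the right-hand side.

Productions for S:
  S → b id ; id a
  S → b id ; id id

Found common prefix 'b id ; id' in productions for S

Answer: Yes, S has productions with common prefix 'b id ; id'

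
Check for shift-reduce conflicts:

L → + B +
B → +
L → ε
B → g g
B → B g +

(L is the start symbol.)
A shift-reduce conflict occurs when an LR(0) state has both:
  - a complete (reduce) item [A → α .] (dot at the end), and
  - a shift item [B → β . c γ] (dot before a terminal).

Augment with L' → L and build the canonical LR(0) collection (I0 = CLOSURE({[L' → . L]}), then GOTO on every symbol after a dot until no new states appear). It has 10 states:
  I0: { [L → . + B +], [L → .], [L' → . L] }  — shift, reduce
  I1: { [B → . +], [B → . B g +], [B → . g g], [L → + . B +] }  — shift
  I2: { [L' → L .] }  — accept
  I3: { [B → + .] }  — reduce
  I4: { [B → B . g +], [L → + B . +] }  — shift
  I5: { [B → g . g] }  — shift
  I6: { [B → g g .] }  — reduce
  I7: { [L → + B + .] }  — reduce
  I8: { [B → B g . +] }  — shift
  I9: { [B → B g + .] }  — reduce

I0 contains reduce item [L → .] and shift item [L → . + B +] — shift-reduce conflict.

Answer: Yes — I0: [L → .] vs [L → . + B +]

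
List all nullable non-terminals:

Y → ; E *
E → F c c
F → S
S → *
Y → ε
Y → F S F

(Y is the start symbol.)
A non-terminal is nullable if it can derive ε (the empty string): either it has an ε-production, or it has a production whose right-hand side consists entirely of nullable non-terminals.

ε-productions: Y → ε
So Y is immediately nullable.
No further non-terminal can be added: every production for the remaining non-terminals contains a terminal or a non-nullable non-terminal.
Nullable = { 'Y' }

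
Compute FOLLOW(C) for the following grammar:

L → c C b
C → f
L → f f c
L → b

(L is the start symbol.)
In L → c C b: C is followed by b, add FIRST(b) \ {ε} = { 'b' }

Taking the union: FOLLOW(C) = { 'b' }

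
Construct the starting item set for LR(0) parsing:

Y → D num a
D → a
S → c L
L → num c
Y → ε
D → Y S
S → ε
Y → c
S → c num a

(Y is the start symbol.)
First, augment the grammar with Y' → Y
I₀ = CLOSURE({ [Y' → . Y] }):
  [Y' → . Y] has the dot before Y: add [Y → . D num a], [Y → .], [Y → . c]
  [Y → . D num a] has the dot before D: add [D → . a], [D → . Y S]
No further items can be added.

I₀ = { [D → . Y S], [D → . a], [Y → . D num a], [Y → . c], [Y → .], [Y' → . Y] }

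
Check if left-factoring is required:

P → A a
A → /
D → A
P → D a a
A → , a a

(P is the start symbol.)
No, left-factoring is not needed

Left-factoring is needed when two productions for the same non-terminal
share a common prefix on the right-hand side.

Productions for P:
  P → A a
  P → D a a
Productions for A:
  A → /
  A → , a a

No common prefixes found.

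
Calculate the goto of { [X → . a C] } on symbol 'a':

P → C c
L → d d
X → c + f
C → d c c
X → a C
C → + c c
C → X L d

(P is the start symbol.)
GOTO(I, 'a') = CLOSURE({ [A → αX.β] : [A → α.Xβ] ∈ I, X = 'a' })

Items with dot before 'a', with the dot advanced:
  [X → . a C] → [X → a . C]
Closure of the advanced items:
  [X → a . C] has the dot before C: add [C → . d c c], [C → . + c c], [C → . X L d]
  [C → . X L d] has the dot before X: add [X → . c + f], [X → . a C]

GOTO = { [C → . + c c], [C → . X L d], [C → . d c c], [X → . a C], [X → . c + f], [X → a . C] }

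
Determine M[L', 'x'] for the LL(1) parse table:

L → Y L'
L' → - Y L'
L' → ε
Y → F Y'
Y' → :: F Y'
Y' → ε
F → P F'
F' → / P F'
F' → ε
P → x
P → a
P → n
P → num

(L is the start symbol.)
Empty (error entry)

To find M[L', 'x'], we find productions for L' where 'x' is in the predict set (PREDICT(N → α) = (FIRST(α) \ {ε}) ∪ (FOLLOW(N) if α ⇒* ε)).

Relevant sets:
  FOLLOW(L') = { $ }

L' → - Y L': PREDICT = { '-' }
L' → ε: PREDICT = { $ }

M[L', 'x'] is empty (no production applies)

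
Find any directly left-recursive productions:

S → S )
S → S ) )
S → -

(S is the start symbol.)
Yes, S is left-recursive

Direct left recursion occurs when N → N α for some non-terminal N (the right-hand side begins with the left-hand side itself).

S → S ): LEFT RECURSIVE (starts with S)
S → S ) ): LEFT RECURSIVE (starts with S)
S → -: starts with '-'

The grammar has direct left recursion on: S.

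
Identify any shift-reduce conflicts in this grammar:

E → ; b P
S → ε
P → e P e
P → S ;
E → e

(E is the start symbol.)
Yes — I4: [S → .] vs [P → . e P e]; I7: [S → .] vs [P → . e P e]

Augment with E' → E and build the canonical LR(0) collection (I0 = CLOSURE({[E' → . E]}), then GOTO on every symbol after a dot until no new states appear). It has 11 states:
  I0: { [E → . ; b P], [E → . e], [E' → . E] }  — shift
  I1: { [E → ; . b P] }  — shift
  I2: { [E' → E .] }  — accept
  I3: { [E → e .] }  — reduce
  I4: { [E → ; b . P], [P → . S ;], [P → . e P e], [S → .] }  — shift, reduce
  I5: { [E → ; b P .] }  — reduce
  I6: { [P → S . ;] }  — shift
  I7: { [P → . S ;], [P → . e P e], [P → e . P e], [S → .] }  — shift, reduce
  I8: { [P → e P . e] }  — shift
  I9: { [P → e P e .] }  — reduce
  I10: { [P → S ; .] }  — reduce

I4 contains reduce item [S → .] and shift item [P → . e P e] — shift-reduce conflict.
I7 contains reduce item [S → .] and shift item [P → . e P e] — shift-reduce conflict.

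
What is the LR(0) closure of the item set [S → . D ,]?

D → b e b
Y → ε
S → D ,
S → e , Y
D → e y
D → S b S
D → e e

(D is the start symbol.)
To compute CLOSURE, for each item [A → α.Bβ] where B is a non-terminal, add [B → .γ] for all productions B → γ; repeat for the newly added items until nothing changes.

Start with: [S → . D ,]
  [S → . D ,] has the dot before D: add [D → . b e b], [D → . e y], [D → . S b S], [D → . e e]
  [D → . S b S] has the dot before S: add [S → . e , Y]
No further items can be added.

CLOSURE = { [D → . S b S], [D → . b e b], [D → . e e], [D → . e y], [S → . D ,], [S → . e , Y] }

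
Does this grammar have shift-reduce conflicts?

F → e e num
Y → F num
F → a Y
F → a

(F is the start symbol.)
Yes — I2: [F → a .] vs [F → . a]

Augment with F' → F and build the canonical LR(0) collection (I0 = CLOSURE({[F' → . F]}), then GOTO on every symbol after a dot until no new states appear). It has 9 states:
  I0: { [F → . a Y], [F → . a], [F → . e e num], [F' → . F] }  — shift
  I1: { [F' → F .] }  — accept
  I2: { [F → . a Y], [F → . a], [F → . e e num], [F → a . Y], [F → a .], [Y → . F num] }  — shift, reduce
  I3: { [F → e . e num] }  — shift
  I4: { [F → e e . num] }  — shift
  I5: { [F → e e num .] }  — reduce
  I6: { [Y → F . num] }  — shift
  I7: { [F → a Y .] }  — reduce
  I8: { [Y → F num .] }  — reduce

I2 contains reduce item [F → a .] and shift items [F → . a], [F → . a Y], [F → . e e num] — shift-reduce conflict.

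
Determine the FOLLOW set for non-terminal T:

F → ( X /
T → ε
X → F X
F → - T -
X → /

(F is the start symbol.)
To compute FOLLOW(T), find every occurrence of T on a right-hand side N → α T β: add FIRST(β) \ {ε}, and if β is empty or nullable also add FOLLOW(N). Iterate to a fixed point.

In F → - T -: T is followed by '-', add FIRST('-') \ {ε} = { '-' }

Taking the union: FOLLOW(T) = { '-' }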